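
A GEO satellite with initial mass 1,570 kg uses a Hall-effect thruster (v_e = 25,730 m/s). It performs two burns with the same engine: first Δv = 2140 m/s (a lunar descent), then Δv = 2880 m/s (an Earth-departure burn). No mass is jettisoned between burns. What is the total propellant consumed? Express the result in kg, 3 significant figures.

total propellant consumed ≈ 278 kg

After the first burn: m = 1570 × exp(−2140/25730.0) = 1570 × 0.92019 = 1,444.7 kg.
After the second burn: m = 1,444.7 × exp(−2880/25730.0) = 1,444.7 × 0.89411 = 1,291.72 kg.
Total propellant = m₀ − m_final = 1570 − 1,291.72 = 278.28 kg.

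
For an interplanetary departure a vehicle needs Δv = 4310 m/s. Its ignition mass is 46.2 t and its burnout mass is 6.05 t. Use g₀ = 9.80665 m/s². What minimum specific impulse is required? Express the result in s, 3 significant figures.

Isp ≈ 216 s

ln(m₀/m_f) = ln(46200/6050) = ln(7.636) = 2.0329.
By the Tsiolkovsky rocket equation, v_e = Δv / ln(m₀/m_f) = 4310 / 2.0329 = 2120.1 m/s.
Isp = v_e / g₀ = 2120.1 / 9.80665 = 216.2 s.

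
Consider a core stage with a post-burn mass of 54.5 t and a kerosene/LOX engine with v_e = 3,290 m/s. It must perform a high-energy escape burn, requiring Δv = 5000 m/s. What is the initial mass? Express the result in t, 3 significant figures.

Rocket equation: m₀/m_f = exp(Δv / v_e) = exp(5000 / 3290.0) = exp(1.5198) = 4.5711.
m₀ = m_f × 4.5711 = 54.5 × 4.5711 = 249.125 t.

initial mass ≈ 249 t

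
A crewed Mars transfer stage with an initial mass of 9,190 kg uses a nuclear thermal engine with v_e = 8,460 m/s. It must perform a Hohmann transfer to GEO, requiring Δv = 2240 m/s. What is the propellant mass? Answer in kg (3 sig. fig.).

propellant mass ≈ 2140 kg

By the Tsiolkovsky rocket equation, m₀/m_f = exp(Δv / v_e) = exp(2240 / 8460.0) = exp(0.2648) = 1.3031.
m_f = 9,190 / 1.3031 = 7,052.41 kg, so propellant = m₀ − m_f = 9,190 − 7,052.41 = 2,137.59 kg.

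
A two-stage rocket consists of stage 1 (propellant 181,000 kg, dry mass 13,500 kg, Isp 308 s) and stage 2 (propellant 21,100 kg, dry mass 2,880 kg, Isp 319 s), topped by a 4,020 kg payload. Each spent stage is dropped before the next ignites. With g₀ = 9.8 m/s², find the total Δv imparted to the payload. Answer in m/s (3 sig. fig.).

Δv ≈ 9450 m/s

Ignition mass of stage 1 = 181,000+13,500 + 21,100+2,880 + 4,020 = 222,500 kg.
Stage 1: m₀ = 222,500 kg, m_f = 222,500 − 181,000 = 41,500 kg; Δv = 308×9.8×ln(5.361) = 3018.4×1.6792 ≈ 5069 m/s.
Stage 2: m₀ = 28,000 kg, m_f = 28,000 − 21,100 = 6,900 kg; Δv = 319×9.8×ln(4.058) = 3126.2×1.4007 ≈ 4379 m/s.
Total Δv = 5069 + 4379 = 9448 m/s.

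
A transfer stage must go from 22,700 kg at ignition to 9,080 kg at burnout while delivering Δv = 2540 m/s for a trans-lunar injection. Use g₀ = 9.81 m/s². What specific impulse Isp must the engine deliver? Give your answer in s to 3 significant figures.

ln(m₀/m_f) = ln(22700/9080) = ln(2.5) = 0.9163.
Rocket equation: v_e = Δv / ln(m₀/m_f) = 2540 / 0.9163 = 2772.0 m/s.
Isp = v_e / g₀ = 2772.0 / 9.81 = 282.6 s.

Isp ≈ 283 s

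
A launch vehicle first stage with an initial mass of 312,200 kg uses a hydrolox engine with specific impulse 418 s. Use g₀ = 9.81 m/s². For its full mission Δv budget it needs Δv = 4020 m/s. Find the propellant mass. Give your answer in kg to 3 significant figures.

propellant mass ≈ 195000 kg

v_e = Isp · g₀ = 418 × 9.81 = 4100.6 m/s.
By the Tsiolkovsky rocket equation, m₀/m_f = exp(Δv / v_e) = exp(4020 / 4100.6) = exp(0.9803) = 2.6654.
m_f = 312,200 / 2.6654 = 117,131 kg, so propellant = m₀ − m_f = 312,200 − 117,131 = 195,069 kg.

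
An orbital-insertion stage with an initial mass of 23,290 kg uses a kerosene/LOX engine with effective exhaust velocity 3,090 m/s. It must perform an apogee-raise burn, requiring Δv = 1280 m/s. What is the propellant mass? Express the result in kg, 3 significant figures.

propellant mass ≈ 7900 kg

By the Tsiolkovsky rocket equation, m₀/m_f = exp(Δv / v_e) = exp(1280 / 3090.0) = exp(0.4142) = 1.5132.
m_f = 23,290 / 1.5132 = 15,391.2 kg, so propellant = m₀ − m_f = 23,290 − 15,391.2 = 7,898.8 kg.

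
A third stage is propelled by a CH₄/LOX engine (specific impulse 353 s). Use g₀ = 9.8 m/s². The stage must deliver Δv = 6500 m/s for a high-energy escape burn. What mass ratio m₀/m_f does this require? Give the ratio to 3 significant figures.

mass ratio ≈ 6.55

v_e = Isp · g₀ = 353 × 9.8 = 3459.4 m/s.
m₀/m_f = exp(Δv / v_e) = exp(6500 / 3459.4) = exp(1.8789) = 6.5466.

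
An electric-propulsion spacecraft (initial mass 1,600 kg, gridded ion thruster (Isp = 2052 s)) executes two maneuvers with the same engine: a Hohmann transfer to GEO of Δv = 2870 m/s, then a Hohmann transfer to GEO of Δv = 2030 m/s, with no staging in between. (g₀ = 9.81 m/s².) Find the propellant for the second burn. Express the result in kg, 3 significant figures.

v_e = Isp · g₀ = 2052 × 9.81 = 20130.1 m/s.
After the first burn: m = 1600 × exp(−2870/20130.1) = 1600 × 0.86712 = 1,387.39 kg.
After the second burn: m = 1,387.39 × exp(−2030/20130.1) = 1,387.39 × 0.90407 = 1,254.3 kg.
Second-burn propellant = 1,387.39 − 1,254.3 = 133.09 kg.

propellant for the second burn ≈ 133 kg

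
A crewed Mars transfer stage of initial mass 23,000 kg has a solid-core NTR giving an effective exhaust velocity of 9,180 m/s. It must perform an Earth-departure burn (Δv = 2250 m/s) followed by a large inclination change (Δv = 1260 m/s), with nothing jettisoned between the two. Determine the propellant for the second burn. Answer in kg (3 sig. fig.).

After the first burn: m = 23000 × exp(−2250/9180.0) = 23000 × 0.78263 = 18,000.5 kg.
After the second burn: m = 18,000.5 × exp(−1260/9180.0) = 18,000.5 × 0.87175 = 15,691.9 kg.
Second-burn propellant = 18,000.5 − 15,691.9 = 2,308.6 kg.

propellant for the second burn ≈ 2310 kg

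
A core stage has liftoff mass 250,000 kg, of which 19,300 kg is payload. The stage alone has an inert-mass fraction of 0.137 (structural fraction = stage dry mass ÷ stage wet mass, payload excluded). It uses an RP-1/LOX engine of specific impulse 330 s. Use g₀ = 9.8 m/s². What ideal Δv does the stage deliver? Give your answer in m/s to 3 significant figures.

Stage wet mass = m₀ − payload = 250,000 − 19,300 = 230,700 kg.
Stage dry mass = ε × stage wet mass = 0.137 × 230,700 = 31,605.9 kg.
Burnout mass m_f = stage dry + payload = 31,605.9 + 19,300 = 50,905.9 kg.
v_e = Isp · g₀ = 330 × 9.8 = 3234.0 m/s.
Δv = v_e · ln(250,000/50,905.9) = 3234.0 × ln(4.911) = 3234.0 × 1.5915 ≈ 5147 m/s.

Δv ≈ 5150 m/s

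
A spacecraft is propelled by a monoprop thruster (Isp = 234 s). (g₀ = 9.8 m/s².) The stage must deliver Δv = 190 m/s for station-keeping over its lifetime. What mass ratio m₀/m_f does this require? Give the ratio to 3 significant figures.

v_e = Isp · g₀ = 234 × 9.8 = 2293.2 m/s.
By the Tsiolkovsky rocket equation, m₀/m_f = exp(Δv / v_e) = exp(190 / 2293.2) = exp(0.0829) = 1.0864.

mass ratio ≈ 1.09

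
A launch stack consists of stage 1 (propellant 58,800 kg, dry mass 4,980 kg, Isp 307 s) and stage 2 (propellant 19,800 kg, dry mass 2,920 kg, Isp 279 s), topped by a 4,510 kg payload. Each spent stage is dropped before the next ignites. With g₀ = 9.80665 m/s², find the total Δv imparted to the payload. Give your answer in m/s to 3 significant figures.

Ignition mass of stage 1 = 58,800+4,980 + 19,800+2,920 + 4,510 = 91,010 kg.
Stage 1: m₀ = 91,010 kg, m_f = 91,010 − 58,800 = 32,210 kg; Δv = 307×9.80665×ln(2.826) = 3010.6×1.0387 ≈ 3127 m/s.
Stage 2: m₀ = 27,230 kg, m_f = 27,230 − 19,800 = 7,430 kg; Δv = 279×9.80665×ln(3.665) = 2736.1×1.2988 ≈ 3554 m/s.
Total Δv = 3127 + 3554 = 6681 m/s.

Δv ≈ 6680 m/s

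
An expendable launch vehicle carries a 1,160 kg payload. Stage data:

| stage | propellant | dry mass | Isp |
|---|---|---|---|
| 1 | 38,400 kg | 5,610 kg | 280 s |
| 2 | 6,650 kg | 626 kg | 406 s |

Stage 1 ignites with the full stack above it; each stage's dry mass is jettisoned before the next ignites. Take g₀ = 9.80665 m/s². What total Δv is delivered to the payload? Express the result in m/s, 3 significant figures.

Δv ≈ 9800 m/s

Ignition mass of stage 1 = 38,400+5,610 + 6,650+626 + 1,160 = 52,446 kg.
Stage 1: m₀ = 52,446 kg, m_f = 52,446 − 38,400 = 14,046 kg; Δv = 280×9.80665×ln(3.734) = 2745.9×1.3174 ≈ 3618 m/s.
Stage 2: m₀ = 8,436 kg, m_f = 8,436 − 6,650 = 1,786 kg; Δv = 406×9.80665×ln(4.723) = 3981.5×1.5525 ≈ 6181 m/s.
Total Δv = 3618 + 6181 = 9799 m/s.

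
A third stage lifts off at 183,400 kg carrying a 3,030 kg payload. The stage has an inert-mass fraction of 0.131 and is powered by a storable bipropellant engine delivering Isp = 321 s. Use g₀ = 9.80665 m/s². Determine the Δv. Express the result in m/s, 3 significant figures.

Stage wet mass = m₀ − payload = 183,400 − 3,030 = 180,370 kg.
Stage dry mass = ε × stage wet mass = 0.131 × 180,370 = 23,628.5 kg.
Burnout mass m_f = stage dry + payload = 23,628.5 + 3,030 = 26,658.5 kg.
v_e = Isp · g₀ = 321 × 9.80665 = 3147.9 m/s.
By the Tsiolkovsky rocket equation, Δv = v_e · ln(183,400/26,658.5) = 3147.9 × ln(6.88) = 3147.9 × 1.9286 ≈ 6071 m/s.

Δv ≈ 6070 m/s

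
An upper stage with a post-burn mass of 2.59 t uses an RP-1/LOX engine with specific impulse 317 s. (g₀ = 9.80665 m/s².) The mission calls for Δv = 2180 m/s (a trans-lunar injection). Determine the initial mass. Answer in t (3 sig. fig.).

initial mass ≈ 5.22 t

v_e = Isp · g₀ = 317 × 9.80665 = 3108.7 m/s.
m₀/m_f = exp(Δv / v_e) = exp(2180 / 3108.7) = exp(0.7013) = 2.0163.
m₀ = m_f × 2.0163 = 2.59 × 2.0163 = 5.22222 t.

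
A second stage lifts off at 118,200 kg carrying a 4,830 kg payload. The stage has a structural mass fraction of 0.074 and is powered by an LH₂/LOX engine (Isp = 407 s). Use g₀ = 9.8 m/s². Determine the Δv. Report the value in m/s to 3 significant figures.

Stage wet mass = m₀ − payload = 118,200 − 4,830 = 113,370 kg.
Stage dry mass = ε × stage wet mass = 0.074 × 113,370 = 8,389.38 kg.
Burnout mass m_f = stage dry + payload = 8,389.38 + 4,830 = 13,219.38 kg.
v_e = Isp · g₀ = 407 × 9.8 = 3988.6 m/s.
Rocket equation: Δv = v_e · ln(118,200/13,219.38) = 3988.6 × ln(8.941) = 3988.6 × 2.1907 ≈ 8738 m/s.

Δv ≈ 8740 m/s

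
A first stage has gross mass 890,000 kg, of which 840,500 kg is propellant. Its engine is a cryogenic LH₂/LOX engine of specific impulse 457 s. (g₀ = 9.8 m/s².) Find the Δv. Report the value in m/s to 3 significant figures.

Δv ≈ 12900 m/s

v_e = Isp · g₀ = 457 × 9.8 = 4478.6 m/s.
m_f = m₀ − m_prop = 890,000 − 840,500 = 49,500 kg.
Using Δv = v_e ln(m₀/m_f): Δv = v_e · ln(m₀/m_f) = 4478.6 × ln(17.98) = 4478.6 × 2.8892 ≈ 12939.8 m/s.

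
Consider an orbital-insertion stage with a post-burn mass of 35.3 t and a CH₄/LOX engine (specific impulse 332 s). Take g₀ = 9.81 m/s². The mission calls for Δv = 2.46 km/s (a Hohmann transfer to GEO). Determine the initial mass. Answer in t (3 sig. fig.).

v_e = Isp · g₀ = 332 × 9.81 = 3256.9 m/s.
m₀/m_f = exp(Δv / v_e) = exp(2460 / 3256.9) = exp(0.7553) = 2.1283.
m₀ = m_f × 2.1283 = 35.3 × 2.1283 = 75.129 t.

initial mass ≈ 75.1 t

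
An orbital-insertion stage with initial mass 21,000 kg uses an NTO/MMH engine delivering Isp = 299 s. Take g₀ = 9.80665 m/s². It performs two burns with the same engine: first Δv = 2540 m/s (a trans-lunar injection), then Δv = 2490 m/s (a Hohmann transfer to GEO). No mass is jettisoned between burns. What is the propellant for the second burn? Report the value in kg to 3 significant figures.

v_e = Isp · g₀ = 299 × 9.80665 = 2932.2 m/s.
After the first burn: m = 21000 × exp(−2540/2932.2) = 21000 × 0.42053 = 8,831.13 kg.
After the second burn: m = 8,831.13 × exp(−2490/2932.2) = 8,831.13 × 0.42776 = 3,777.6 kg.
Second-burn propellant = 8,831.13 − 3,777.6 = 5,053.53 kg.

propellant for the second burn ≈ 5050 kg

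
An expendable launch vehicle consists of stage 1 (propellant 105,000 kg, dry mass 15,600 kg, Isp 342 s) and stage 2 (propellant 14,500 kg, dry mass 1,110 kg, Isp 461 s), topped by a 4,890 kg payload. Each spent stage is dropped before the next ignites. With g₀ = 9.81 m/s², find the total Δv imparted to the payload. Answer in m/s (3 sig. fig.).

Δv ≈ 10100 m/s

Ignition mass of stage 1 = 105,000+15,600 + 14,500+1,110 + 4,890 = 141,100 kg.
Stage 1: m₀ = 141,100 kg, m_f = 141,100 − 105,000 = 36,100 kg; Δv = 342×9.81×ln(3.909) = 3355.0×1.3632 ≈ 4573 m/s.
Stage 2: m₀ = 20,500 kg, m_f = 20,500 − 14,500 = 6,000 kg; Δv = 461×9.81×ln(3.417) = 4522.4×1.2287 ≈ 5557 m/s.
Total Δv = 4573 + 5557 = 10130 m/s.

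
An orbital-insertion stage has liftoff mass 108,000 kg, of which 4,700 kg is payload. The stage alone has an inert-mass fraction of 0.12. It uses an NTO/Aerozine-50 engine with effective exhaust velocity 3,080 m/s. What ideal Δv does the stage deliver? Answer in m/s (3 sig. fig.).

Stage wet mass = m₀ − payload = 108,000 − 4,700 = 103,300 kg.
Stage dry mass = ε × stage wet mass = 0.12 × 103,300 = 12,396 kg.
Burnout mass m_f = stage dry + payload = 12,396 + 4,700 = 17,096 kg.
Δv = v_e · ln(108,000/17,096) = 3080.0 × ln(6.317) = 3080.0 × 1.8433 ≈ 5677 m/s.

Δv ≈ 5680 m/s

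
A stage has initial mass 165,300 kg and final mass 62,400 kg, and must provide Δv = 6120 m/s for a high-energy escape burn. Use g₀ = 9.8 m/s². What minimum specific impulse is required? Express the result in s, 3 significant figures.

Isp ≈ 641 s

ln(m₀/m_f) = ln(165300/62400) = ln(2.649) = 0.9742.
v_e = Δv / ln(m₀/m_f) = 6120 / 0.9742 = 6282.1 m/s.
Isp = v_e / g₀ = 6282.1 / 9.8 = 641.0 s.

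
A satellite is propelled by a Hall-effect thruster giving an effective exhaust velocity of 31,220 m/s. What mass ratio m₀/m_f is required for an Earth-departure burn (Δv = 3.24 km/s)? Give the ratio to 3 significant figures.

From the ideal rocket equation, m₀/m_f = exp(Δv / v_e) = exp(3240 / 31220.0) = exp(0.1038) = 1.1094.

mass ratio ≈ 1.11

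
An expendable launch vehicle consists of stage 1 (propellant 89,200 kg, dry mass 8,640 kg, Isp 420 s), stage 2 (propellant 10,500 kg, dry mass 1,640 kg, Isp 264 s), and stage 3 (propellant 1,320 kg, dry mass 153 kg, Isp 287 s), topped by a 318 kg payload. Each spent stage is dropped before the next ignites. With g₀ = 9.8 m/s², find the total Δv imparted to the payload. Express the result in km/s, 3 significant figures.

Δv ≈ 14.0 km/s

Ignition mass of stage 1 = 89,200+8,640 + 10,500+1,640 + 1,320+153 + 318 = 111,771 kg.
Stage 1: m₀ = 111,771 kg, m_f = 111,771 − 89,200 = 22,571 kg; Δv = 420×9.8×ln(4.952) = 4116.0×1.5998 ≈ 6585 m/s.
Stage 2: m₀ = 13,931 kg, m_f = 13,931 − 10,500 = 3,431 kg; Δv = 264×9.8×ln(4.06) = 2587.2×1.4013 ≈ 3625 m/s.
Stage 3: m₀ = 1,791 kg, m_f = 1,791 − 1,320 = 471 kg; Δv = 287×9.8×ln(3.803) = 2812.6×1.3357 ≈ 3757 m/s.
Total Δv = 6585 + 3625 + 3757 = 13967 m/s.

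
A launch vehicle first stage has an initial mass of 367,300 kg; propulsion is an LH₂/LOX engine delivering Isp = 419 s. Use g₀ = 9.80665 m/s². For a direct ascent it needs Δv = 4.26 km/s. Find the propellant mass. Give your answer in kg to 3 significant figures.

propellant mass ≈ 237000 kg

v_e = Isp · g₀ = 419 × 9.80665 = 4109.0 m/s.
From the ideal rocket equation, m₀/m_f = exp(Δv / v_e) = exp(4260 / 4109.0) = exp(1.0368) = 2.8200.
m_f = 367,300 / 2.8200 = 130,248 kg, so propellant = m₀ − m_f = 367,300 − 130,248 = 237,052 kg.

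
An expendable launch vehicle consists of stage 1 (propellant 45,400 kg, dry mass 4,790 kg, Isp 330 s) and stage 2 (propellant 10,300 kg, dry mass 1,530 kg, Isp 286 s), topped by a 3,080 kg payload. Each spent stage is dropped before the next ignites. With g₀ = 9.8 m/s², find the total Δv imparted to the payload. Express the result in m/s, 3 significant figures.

Ignition mass of stage 1 = 45,400+4,790 + 10,300+1,530 + 3,080 = 65,100 kg.
Stage 1: m₀ = 65,100 kg, m_f = 65,100 − 45,400 = 19,700 kg; Δv = 330×9.8×ln(3.305) = 3234.0×1.1953 ≈ 3866 m/s.
Stage 2: m₀ = 14,910 kg, m_f = 14,910 − 10,300 = 4,610 kg; Δv = 286×9.8×ln(3.234) = 2802.8×1.1738 ≈ 3290 m/s.
Total Δv = 3866 + 3290 = 7156 m/s.

Δv ≈ 7160 m/s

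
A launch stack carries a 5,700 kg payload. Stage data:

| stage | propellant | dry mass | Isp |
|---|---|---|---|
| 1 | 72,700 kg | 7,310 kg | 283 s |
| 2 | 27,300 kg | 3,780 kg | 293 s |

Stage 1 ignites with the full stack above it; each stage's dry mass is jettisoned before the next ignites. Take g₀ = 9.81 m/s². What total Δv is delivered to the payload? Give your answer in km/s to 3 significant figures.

Ignition mass of stage 1 = 72,700+7,310 + 27,300+3,780 + 5,700 = 116,790 kg.
Stage 1: m₀ = 116,790 kg, m_f = 116,790 − 72,700 = 44,090 kg; Δv = 283×9.81×ln(2.649) = 2776.2×0.9741 ≈ 2704 m/s.
Stage 2: m₀ = 36,780 kg, m_f = 36,780 − 27,300 = 9,480 kg; Δv = 293×9.81×ln(3.88) = 2874.3×1.3558 ≈ 3897 m/s.
Total Δv = 2704 + 3897 = 6601 m/s.

Δv ≈ 6.60 km/s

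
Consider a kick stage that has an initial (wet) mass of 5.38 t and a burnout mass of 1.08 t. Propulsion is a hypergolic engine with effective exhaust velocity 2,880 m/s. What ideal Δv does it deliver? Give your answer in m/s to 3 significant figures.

From the ideal rocket equation, Δv = v_e · ln(m₀/m_f) = 2880.0 × ln(4.981) = 2880.0 × 1.6057 ≈ 4624.5 m/s.

Δv ≈ 4620 m/s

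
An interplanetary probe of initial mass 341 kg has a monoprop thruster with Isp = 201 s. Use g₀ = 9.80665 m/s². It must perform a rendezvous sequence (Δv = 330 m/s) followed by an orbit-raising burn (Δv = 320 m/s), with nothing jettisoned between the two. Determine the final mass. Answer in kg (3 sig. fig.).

v_e = Isp · g₀ = 201 × 9.80665 = 1971.1 m/s.
After the first burn: m = 341 × exp(−330/1971.1) = 341 × 0.84585 = 288.435 kg.
After the second burn: m = 288.435 × exp(−320/1971.1) = 288.435 × 0.85015 = 245.213 kg.

final mass ≈ 245 kg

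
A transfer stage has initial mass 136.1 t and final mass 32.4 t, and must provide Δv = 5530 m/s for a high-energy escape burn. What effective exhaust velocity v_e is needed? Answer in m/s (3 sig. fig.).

ln(m₀/m_f) = ln(136100/32400) = ln(4.201) = 1.4352.
Rocket equation: v_e = Δv / ln(m₀/m_f) = 5530 / 1.4352 = 3853.0 m/s.

v_e ≈ 3850 m/s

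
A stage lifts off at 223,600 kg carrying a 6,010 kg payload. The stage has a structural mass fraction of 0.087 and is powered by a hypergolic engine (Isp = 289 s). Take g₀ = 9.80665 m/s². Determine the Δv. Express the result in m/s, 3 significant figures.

Stage wet mass = m₀ − payload = 223,600 − 6,010 = 217,590 kg.
Stage dry mass = ε × stage wet mass = 0.087 × 217,590 = 18,930.3 kg.
Burnout mass m_f = stage dry + payload = 18,930.3 + 6,010 = 24,940.3 kg.
v_e = Isp · g₀ = 289 × 9.80665 = 2834.1 m/s.
Δv = v_e · ln(223,600/24,940.3) = 2834.1 × ln(8.965) = 2834.1 × 2.1934 ≈ 6216 m/s.

Δv ≈ 6220 m/s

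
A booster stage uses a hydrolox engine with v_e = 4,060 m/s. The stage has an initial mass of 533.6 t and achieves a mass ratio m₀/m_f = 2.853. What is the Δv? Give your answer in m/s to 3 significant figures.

Δv ≈ 4260 m/s

From the ideal rocket equation, Δv = v_e · ln(2.853) = 4060.0 × 1.0484 ≈ 4256.4 m/s.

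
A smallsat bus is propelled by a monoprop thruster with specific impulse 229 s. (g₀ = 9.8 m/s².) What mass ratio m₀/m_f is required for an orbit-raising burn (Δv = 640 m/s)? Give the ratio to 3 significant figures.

v_e = Isp · g₀ = 229 × 9.8 = 2244.2 m/s.
Rocket equation: m₀/m_f = exp(Δv / v_e) = exp(640 / 2244.2) = exp(0.2852) = 1.3300.

mass ratio ≈ 1.33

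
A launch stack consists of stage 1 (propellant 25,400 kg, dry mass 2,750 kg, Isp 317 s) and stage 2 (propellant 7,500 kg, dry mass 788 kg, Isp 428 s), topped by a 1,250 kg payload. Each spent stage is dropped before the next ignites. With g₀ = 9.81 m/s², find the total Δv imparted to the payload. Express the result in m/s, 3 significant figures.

Ignition mass of stage 1 = 25,400+2,750 + 7,500+788 + 1,250 = 37,688 kg.
Stage 1: m₀ = 37,688 kg, m_f = 37,688 − 25,400 = 12,288 kg; Δv = 317×9.81×ln(3.067) = 3109.8×1.1207 ≈ 3485 m/s.
Stage 2: m₀ = 9,538 kg, m_f = 9,538 − 7,500 = 2,038 kg; Δv = 428×9.81×ln(4.68) = 4198.7×1.5433 ≈ 6480 m/s.
Total Δv = 3485 + 6480 = 9965 m/s.

Δv ≈ 9970 m/s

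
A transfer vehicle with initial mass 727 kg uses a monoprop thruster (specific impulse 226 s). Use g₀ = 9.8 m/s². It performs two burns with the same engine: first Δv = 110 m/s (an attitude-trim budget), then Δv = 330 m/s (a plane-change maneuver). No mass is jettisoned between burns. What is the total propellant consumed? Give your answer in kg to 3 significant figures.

total propellant consumed ≈ 131 kg

v_e = Isp · g₀ = 226 × 9.8 = 2214.8 m/s.
After the first burn: m = 727 × exp(−110/2214.8) = 727 × 0.95155 = 691.777 kg.
After the second burn: m = 691.777 × exp(−330/2214.8) = 691.777 × 0.86157 = 596.014 kg.
Total propellant = m₀ − m_final = 727 − 596.014 = 130.986 kg.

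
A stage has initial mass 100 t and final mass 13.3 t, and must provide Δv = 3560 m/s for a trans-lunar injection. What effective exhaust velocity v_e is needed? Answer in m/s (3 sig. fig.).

v_e ≈ 1760 m/s

ln(m₀/m_f) = ln(100000/13300) = ln(7.519) = 2.0174.
Rocket equation: v_e = Δv / ln(m₀/m_f) = 3560 / 2.0174 = 1764.6 m/s.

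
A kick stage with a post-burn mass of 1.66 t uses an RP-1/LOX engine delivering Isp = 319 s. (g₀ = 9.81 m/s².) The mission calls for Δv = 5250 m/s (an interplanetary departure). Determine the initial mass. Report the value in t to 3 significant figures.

v_e = Isp · g₀ = 319 × 9.81 = 3129.4 m/s.
Using Δv = v_e ln(m₀/m_f): m₀/m_f = exp(Δv / v_e) = exp(5250 / 3129.4) = exp(1.6776) = 5.3529.
m₀ = m_f × 5.3529 = 1.66 × 5.3529 = 8.88581 t.

initial mass ≈ 8.89 t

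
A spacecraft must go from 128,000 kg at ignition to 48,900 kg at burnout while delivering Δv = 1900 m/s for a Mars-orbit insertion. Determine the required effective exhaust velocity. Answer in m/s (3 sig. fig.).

v_e ≈ 1970 m/s

ln(m₀/m_f) = ln(128000/48900) = ln(2.618) = 0.9623.
From the ideal rocket equation, v_e = Δv / ln(m₀/m_f) = 1900 / 0.9623 = 1974.5 m/s.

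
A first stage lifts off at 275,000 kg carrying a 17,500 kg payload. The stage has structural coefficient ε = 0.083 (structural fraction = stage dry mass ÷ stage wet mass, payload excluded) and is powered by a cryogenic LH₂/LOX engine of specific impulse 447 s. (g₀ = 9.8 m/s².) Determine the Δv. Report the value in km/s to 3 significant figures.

Stage wet mass = m₀ − payload = 275,000 − 17,500 = 257,500 kg.
Stage dry mass = ε × stage wet mass = 0.083 × 257,500 = 21,372.5 kg.
Burnout mass m_f = stage dry + payload = 21,372.5 + 17,500 = 38,872.5 kg.
v_e = Isp · g₀ = 447 × 9.8 = 4380.6 m/s.
Δv = v_e · ln(275,000/38,872.5) = 4380.6 × ln(7.074) = 4380.6 × 1.9565 ≈ 8571 m/s.

Δv ≈ 8.57 km/s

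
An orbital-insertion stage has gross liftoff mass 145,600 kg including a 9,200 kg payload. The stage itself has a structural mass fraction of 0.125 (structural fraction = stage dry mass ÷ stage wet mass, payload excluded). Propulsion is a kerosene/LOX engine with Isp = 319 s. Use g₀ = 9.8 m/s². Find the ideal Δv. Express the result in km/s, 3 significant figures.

Δv ≈ 5.36 km/s

Stage wet mass = m₀ − payload = 145,600 − 9,200 = 136,400 kg.
Stage dry mass = ε × stage wet mass = 0.125 × 136,400 = 17,050 kg.
Burnout mass m_f = stage dry + payload = 17,050 + 9,200 = 26,250 kg.
v_e = Isp · g₀ = 319 × 9.8 = 3126.2 m/s.
Δv = v_e · ln(145,600/26,250) = 3126.2 × ln(5.547) = 3126.2 × 1.7132 ≈ 5356 m/s.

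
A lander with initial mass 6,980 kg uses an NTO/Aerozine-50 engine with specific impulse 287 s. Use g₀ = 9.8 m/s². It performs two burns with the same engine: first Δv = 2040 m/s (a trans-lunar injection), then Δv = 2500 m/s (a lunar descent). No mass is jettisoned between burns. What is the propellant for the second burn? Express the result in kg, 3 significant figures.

v_e = Isp · g₀ = 287 × 9.8 = 2812.6 m/s.
After the first burn: m = 6980 × exp(−2040/2812.6) = 6980 × 0.48418 = 3,379.58 kg.
After the second burn: m = 3,379.58 × exp(−2500/2812.6) = 3,379.58 × 0.41113 = 1,389.45 kg.
Second-burn propellant = 3,379.58 − 1,389.45 = 1,990.13 kg.

propellant for the second burn ≈ 1990 kg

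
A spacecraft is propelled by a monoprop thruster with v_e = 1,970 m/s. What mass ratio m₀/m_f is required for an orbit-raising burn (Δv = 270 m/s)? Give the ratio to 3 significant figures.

m₀/m_f = exp(Δv / v_e) = exp(270 / 1970.0) = exp(0.1371) = 1.1469.

mass ratio ≈ 1.15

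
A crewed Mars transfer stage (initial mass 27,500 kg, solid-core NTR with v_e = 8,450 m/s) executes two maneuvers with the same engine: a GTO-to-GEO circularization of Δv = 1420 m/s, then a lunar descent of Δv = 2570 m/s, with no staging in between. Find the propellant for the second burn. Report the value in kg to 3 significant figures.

After the first burn: m = 27500 × exp(−1420/8450.0) = 27500 × 0.84531 = 23,246 kg.
After the second burn: m = 23,246 × exp(−2570/8450.0) = 23,246 × 0.73776 = 17,150 kg.
Second-burn propellant = 23,246 − 17,150 = 6,096 kg.

propellant for the second burn ≈ 6100 kg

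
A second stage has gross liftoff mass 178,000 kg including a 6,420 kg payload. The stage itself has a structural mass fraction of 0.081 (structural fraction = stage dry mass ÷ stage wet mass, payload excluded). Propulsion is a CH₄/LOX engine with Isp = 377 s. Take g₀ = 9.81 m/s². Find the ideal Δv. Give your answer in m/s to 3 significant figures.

Δv ≈ 8030 m/s

Stage wet mass = m₀ − payload = 178,000 − 6,420 = 171,580 kg.
Stage dry mass = ε × stage wet mass = 0.081 × 171,580 = 13,898 kg.
Burnout mass m_f = stage dry + payload = 13,898 + 6,420 = 20,318 kg.
v_e = Isp · g₀ = 377 × 9.81 = 3698.4 m/s.
Δv = v_e · ln(178,000/20,318) = 3698.4 × ln(8.761) = 3698.4 × 2.1703 ≈ 8026 m/s.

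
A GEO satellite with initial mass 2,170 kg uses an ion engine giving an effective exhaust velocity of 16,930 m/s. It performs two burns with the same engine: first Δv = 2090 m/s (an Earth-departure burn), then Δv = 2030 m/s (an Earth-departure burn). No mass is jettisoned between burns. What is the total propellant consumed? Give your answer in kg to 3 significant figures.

After the first burn: m = 2170 × exp(−2090/16930.0) = 2170 × 0.88387 = 1,918 kg.
After the second burn: m = 1,918 × exp(−2030/16930.0) = 1,918 × 0.88700 = 1,701.27 kg.
Total propellant = m₀ − m_final = 2170 − 1,701.27 = 468.73 kg.

total propellant consumed ≈ 469 kg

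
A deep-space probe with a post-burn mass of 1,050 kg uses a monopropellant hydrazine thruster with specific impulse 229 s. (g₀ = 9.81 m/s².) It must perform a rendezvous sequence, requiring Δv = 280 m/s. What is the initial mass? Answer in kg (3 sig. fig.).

initial mass ≈ 1190 kg

v_e = Isp · g₀ = 229 × 9.81 = 2246.5 m/s.
By the Tsiolkovsky rocket equation, m₀/m_f = exp(Δv / v_e) = exp(280 / 2246.5) = exp(0.1246) = 1.1327.
m₀ = m_f × 1.1327 = 1,050 × 1.1327 = 1,189.34 kg.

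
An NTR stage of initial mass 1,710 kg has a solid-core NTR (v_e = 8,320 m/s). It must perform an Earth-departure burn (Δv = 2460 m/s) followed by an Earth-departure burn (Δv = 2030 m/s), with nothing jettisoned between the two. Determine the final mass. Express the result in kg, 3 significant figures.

final mass ≈ 997 kg

After the first burn: m = 1710 × exp(−2460/8320.0) = 1710 × 0.74403 = 1,272.29 kg.
After the second burn: m = 1,272.29 × exp(−2030/8320.0) = 1,272.29 × 0.78350 = 996.839 kg.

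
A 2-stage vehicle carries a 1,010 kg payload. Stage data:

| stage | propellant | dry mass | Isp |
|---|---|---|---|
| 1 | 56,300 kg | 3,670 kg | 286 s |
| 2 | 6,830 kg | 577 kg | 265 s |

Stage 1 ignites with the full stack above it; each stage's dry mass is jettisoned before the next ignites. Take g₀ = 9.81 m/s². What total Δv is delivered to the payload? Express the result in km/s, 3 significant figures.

Δv ≈ 9.20 km/s

Ignition mass of stage 1 = 56,300+3,670 + 6,830+577 + 1,010 = 68,387 kg.
Stage 1: m₀ = 68,387 kg, m_f = 68,387 − 56,300 = 12,087 kg; Δv = 286×9.81×ln(5.658) = 2805.7×1.7331 ≈ 4862 m/s.
Stage 2: m₀ = 8,417 kg, m_f = 8,417 − 6,830 = 1,587 kg; Δv = 265×9.81×ln(5.304) = 2599.7×1.6684 ≈ 4337 m/s.
Total Δv = 4862 + 4337 = 9199 m/s.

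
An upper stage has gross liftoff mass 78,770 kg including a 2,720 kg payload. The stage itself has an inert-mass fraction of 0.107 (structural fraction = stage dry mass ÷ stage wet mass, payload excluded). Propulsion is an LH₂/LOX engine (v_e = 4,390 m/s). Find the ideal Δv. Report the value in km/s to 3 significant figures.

Stage wet mass = m₀ − payload = 78,770 − 2,720 = 76,050 kg.
Stage dry mass = ε × stage wet mass = 0.107 × 76,050 = 8,137.35 kg.
Burnout mass m_f = stage dry + payload = 8,137.35 + 2,720 = 10,857.35 kg.
Rocket equation: Δv = v_e · ln(78,770/10,857.35) = 4390.0 × ln(7.255) = 4390.0 × 1.9817 ≈ 8700 m/s.

Δv ≈ 8.70 km/s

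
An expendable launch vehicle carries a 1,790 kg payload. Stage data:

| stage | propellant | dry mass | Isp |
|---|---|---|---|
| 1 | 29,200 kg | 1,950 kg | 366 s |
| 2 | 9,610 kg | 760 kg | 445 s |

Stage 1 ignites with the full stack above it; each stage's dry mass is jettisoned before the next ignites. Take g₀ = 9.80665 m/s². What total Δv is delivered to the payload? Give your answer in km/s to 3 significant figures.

Δv ≈ 10.8 km/s

Ignition mass of stage 1 = 29,200+1,950 + 9,610+760 + 1,790 = 43,310 kg.
Stage 1: m₀ = 43,310 kg, m_f = 43,310 − 29,200 = 14,110 kg; Δv = 366×9.80665×ln(3.069) = 3589.2×1.1215 ≈ 4025 m/s.
Stage 2: m₀ = 12,160 kg, m_f = 12,160 − 9,610 = 2,550 kg; Δv = 445×9.80665×ln(4.769) = 4364.0×1.5621 ≈ 6817 m/s.
Total Δv = 4025 + 6817 = 10842 m/s.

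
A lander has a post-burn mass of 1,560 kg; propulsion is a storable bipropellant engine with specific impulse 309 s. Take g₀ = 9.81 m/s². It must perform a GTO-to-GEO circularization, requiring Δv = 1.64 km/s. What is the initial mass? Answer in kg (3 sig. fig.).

v_e = Isp · g₀ = 309 × 9.81 = 3031.3 m/s.
By the Tsiolkovsky rocket equation, m₀/m_f = exp(Δv / v_e) = exp(1640 / 3031.3) = exp(0.5410) = 1.7178.
m₀ = m_f × 1.7178 = 1,560 × 1.7178 = 2,679.77 kg.

initial mass ≈ 2680 kg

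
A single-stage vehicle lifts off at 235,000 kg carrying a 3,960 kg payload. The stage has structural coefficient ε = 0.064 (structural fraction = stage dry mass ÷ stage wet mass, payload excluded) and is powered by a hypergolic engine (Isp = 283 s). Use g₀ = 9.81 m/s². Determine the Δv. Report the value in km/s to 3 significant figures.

Stage wet mass = m₀ − payload = 235,000 − 3,960 = 231,040 kg.
Stage dry mass = ε × stage wet mass = 0.064 × 231,040 = 14,786.6 kg.
Burnout mass m_f = stage dry + payload = 14,786.6 + 3,960 = 18,746.6 kg.
v_e = Isp · g₀ = 283 × 9.81 = 2776.2 m/s.
By the Tsiolkovsky rocket equation, Δv = v_e · ln(235,000/18,746.6) = 2776.2 × ln(12.54) = 2776.2 × 2.5286 ≈ 7020 m/s.

Δv ≈ 7.02 km/s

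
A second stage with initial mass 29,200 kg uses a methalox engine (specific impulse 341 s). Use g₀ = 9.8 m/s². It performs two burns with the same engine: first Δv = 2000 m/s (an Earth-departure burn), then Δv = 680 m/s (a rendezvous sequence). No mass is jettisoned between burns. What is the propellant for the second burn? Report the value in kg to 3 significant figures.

propellant for the second burn ≈ 2960 kg

v_e = Isp · g₀ = 341 × 9.8 = 3341.8 m/s.
After the first burn: m = 29200 × exp(−2000/3341.8) = 29200 × 0.54965 = 16,049.8 kg.
After the second burn: m = 16,049.8 × exp(−680/3341.8) = 16,049.8 × 0.81588 = 13,094.7 kg.
Second-burn propellant = 16,049.8 − 13,094.7 = 2,955.1 kg.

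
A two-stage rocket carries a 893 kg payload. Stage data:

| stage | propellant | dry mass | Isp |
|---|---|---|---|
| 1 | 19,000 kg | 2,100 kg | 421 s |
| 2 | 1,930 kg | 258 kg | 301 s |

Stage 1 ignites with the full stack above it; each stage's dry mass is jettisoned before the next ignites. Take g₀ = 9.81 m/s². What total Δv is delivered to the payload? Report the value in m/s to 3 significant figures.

Δv ≈ 9270 m/s

Ignition mass of stage 1 = 19,000+2,100 + 1,930+258 + 893 = 24,181 kg.
Stage 1: m₀ = 24,181 kg, m_f = 24,181 − 19,000 = 5,181 kg; Δv = 421×9.81×ln(4.667) = 4130.0×1.5406 ≈ 6363 m/s.
Stage 2: m₀ = 3,081 kg, m_f = 3,081 − 1,930 = 1,151 kg; Δv = 301×9.81×ln(2.677) = 2952.8×0.9846 ≈ 2907 m/s.
Total Δv = 6363 + 2907 = 9270 m/s.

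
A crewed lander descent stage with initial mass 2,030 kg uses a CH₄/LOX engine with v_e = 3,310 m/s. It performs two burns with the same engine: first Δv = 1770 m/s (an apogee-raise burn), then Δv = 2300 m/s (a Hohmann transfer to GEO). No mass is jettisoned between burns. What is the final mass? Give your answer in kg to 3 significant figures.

After the first burn: m = 2030 × exp(−1770/3310.0) = 2030 × 0.58582 = 1,189.21 kg.
After the second burn: m = 1,189.21 × exp(−2300/3310.0) = 1,189.21 × 0.49914 = 593.582 kg.

final mass ≈ 594 kg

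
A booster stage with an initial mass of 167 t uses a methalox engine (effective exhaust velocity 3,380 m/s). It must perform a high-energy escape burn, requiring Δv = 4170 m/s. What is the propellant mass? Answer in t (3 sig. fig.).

propellant mass ≈ 118 t

From the ideal rocket equation, m₀/m_f = exp(Δv / v_e) = exp(4170 / 3380.0) = exp(1.2337) = 3.4340.
m_f = 167 / 3.4340 = 48.6313 t, so propellant = m₀ − m_f = 167 − 48.6313 = 118.3687 t.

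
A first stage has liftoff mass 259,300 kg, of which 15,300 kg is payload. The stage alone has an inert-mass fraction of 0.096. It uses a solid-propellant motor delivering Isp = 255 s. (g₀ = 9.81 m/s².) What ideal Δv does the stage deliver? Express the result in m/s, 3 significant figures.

Δv ≈ 4760 m/s

Stage wet mass = m₀ − payload = 259,300 − 15,300 = 244,000 kg.
Stage dry mass = ε × stage wet mass = 0.096 × 244,000 = 23,424 kg.
Burnout mass m_f = stage dry + payload = 23,424 + 15,300 = 38,724 kg.
v_e = Isp · g₀ = 255 × 9.81 = 2501.6 m/s.
Δv = v_e · ln(259,300/38,724) = 2501.6 × ln(6.696) = 2501.6 × 1.9015 ≈ 4757 m/s.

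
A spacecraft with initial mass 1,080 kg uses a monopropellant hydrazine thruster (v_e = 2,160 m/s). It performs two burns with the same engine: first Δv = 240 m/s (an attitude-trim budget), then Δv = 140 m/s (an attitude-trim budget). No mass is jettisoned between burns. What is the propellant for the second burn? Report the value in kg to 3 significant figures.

After the first burn: m = 1080 × exp(−240/2160.0) = 1080 × 0.89484 = 966.427 kg.
After the second burn: m = 966.427 × exp(−140/2160.0) = 966.427 × 0.93724 = 905.774 kg.
Second-burn propellant = 966.427 − 905.774 = 60.653 kg.

propellant for the second burn ≈ 60.7 kg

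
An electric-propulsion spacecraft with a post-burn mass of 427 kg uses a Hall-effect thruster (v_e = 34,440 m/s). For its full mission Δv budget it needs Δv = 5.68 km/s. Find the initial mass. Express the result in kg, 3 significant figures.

initial mass ≈ 504 kg

m₀/m_f = exp(Δv / v_e) = exp(5680 / 34440.0) = exp(0.1649) = 1.1793.
m₀ = m_f × 1.1793 = 427 × 1.1793 = 503.561 kg.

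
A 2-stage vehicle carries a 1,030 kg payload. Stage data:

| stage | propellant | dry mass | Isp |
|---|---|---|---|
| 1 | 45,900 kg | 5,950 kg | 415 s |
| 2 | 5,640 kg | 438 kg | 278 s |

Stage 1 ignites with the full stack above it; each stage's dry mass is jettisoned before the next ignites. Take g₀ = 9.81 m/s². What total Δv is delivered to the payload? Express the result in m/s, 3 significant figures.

Δv ≈ 10400 m/s

Ignition mass of stage 1 = 45,900+5,950 + 5,640+438 + 1,030 = 58,958 kg.
Stage 1: m₀ = 58,958 kg, m_f = 58,958 − 45,900 = 13,058 kg; Δv = 415×9.81×ln(4.515) = 4071.2×1.5074 ≈ 6137 m/s.
Stage 2: m₀ = 7,108 kg, m_f = 7,108 − 5,640 = 1,468 kg; Δv = 278×9.81×ln(4.842) = 2727.2×1.5773 ≈ 4302 m/s.
Total Δv = 6137 + 4302 = 10439 m/s.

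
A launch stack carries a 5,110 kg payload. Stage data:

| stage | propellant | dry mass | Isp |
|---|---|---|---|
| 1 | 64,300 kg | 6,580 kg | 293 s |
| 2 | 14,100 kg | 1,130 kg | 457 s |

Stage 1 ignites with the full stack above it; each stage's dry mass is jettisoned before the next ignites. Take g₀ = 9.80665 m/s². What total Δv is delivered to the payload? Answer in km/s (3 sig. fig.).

Δv ≈ 8.80 km/s

Ignition mass of stage 1 = 64,300+6,580 + 14,100+1,130 + 5,110 = 91,220 kg.
Stage 1: m₀ = 91,220 kg, m_f = 91,220 − 64,300 = 26,920 kg; Δv = 293×9.80665×ln(3.389) = 2873.3×1.2204 ≈ 3507 m/s.
Stage 2: m₀ = 20,340 kg, m_f = 20,340 − 14,100 = 6,240 kg; Δv = 457×9.80665×ln(3.26) = 4481.6×1.1816 ≈ 5296 m/s.
Total Δv = 3507 + 5296 = 8803 m/s.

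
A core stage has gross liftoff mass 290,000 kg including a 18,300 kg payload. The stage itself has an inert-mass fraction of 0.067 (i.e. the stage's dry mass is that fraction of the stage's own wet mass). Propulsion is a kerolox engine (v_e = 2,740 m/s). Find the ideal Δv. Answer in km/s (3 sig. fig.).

Stage wet mass = m₀ − payload = 290,000 − 18,300 = 271,700 kg.
Stage dry mass = ε × stage wet mass = 0.067 × 271,700 = 18,203.9 kg.
Burnout mass m_f = stage dry + payload = 18,203.9 + 18,300 = 36,503.9 kg.
Δv = v_e · ln(290,000/36,503.9) = 2740.0 × ln(7.944) = 2740.0 × 2.0725 ≈ 5679 m/s.

Δv ≈ 5.68 km/s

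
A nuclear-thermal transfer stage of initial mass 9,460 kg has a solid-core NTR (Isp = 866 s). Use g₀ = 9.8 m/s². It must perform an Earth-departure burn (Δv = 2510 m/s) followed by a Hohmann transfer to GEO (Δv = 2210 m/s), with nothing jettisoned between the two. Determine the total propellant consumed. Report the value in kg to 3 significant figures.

total propellant consumed ≈ 4040 kg

v_e = Isp · g₀ = 866 × 9.8 = 8486.8 m/s.
After the first burn: m = 9460 × exp(−2510/8486.8) = 9460 × 0.74397 = 7,037.96 kg.
After the second burn: m = 7,037.96 × exp(−2210/8486.8) = 7,037.96 × 0.77074 = 5,424.44 kg.
Total propellant = m₀ − m_final = 9460 − 5,424.44 = 4,035.56 kg.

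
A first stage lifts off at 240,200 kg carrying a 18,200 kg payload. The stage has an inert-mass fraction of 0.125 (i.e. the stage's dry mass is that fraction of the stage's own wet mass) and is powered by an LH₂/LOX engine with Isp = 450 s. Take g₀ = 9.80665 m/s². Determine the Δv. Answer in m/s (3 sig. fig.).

Stage wet mass = m₀ − payload = 240,200 − 18,200 = 222,000 kg.
Stage dry mass = ε × stage wet mass = 0.125 × 222,000 = 27,750 kg.
Burnout mass m_f = stage dry + payload = 27,750 + 18,200 = 45,950 kg.
v_e = Isp · g₀ = 450 × 9.80665 = 4413.0 m/s.
Δv = v_e · ln(240,200/45,950) = 4413.0 × ln(5.227) = 4413.0 × 1.6539 ≈ 7299 m/s.

Δv ≈ 7300 m/s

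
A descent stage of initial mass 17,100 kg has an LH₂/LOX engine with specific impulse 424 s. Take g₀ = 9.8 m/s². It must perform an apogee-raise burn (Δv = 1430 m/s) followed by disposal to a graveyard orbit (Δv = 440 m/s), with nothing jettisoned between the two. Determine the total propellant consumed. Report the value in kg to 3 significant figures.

v_e = Isp · g₀ = 424 × 9.8 = 4155.2 m/s.
After the first burn: m = 17100 × exp(−1430/4155.2) = 17100 × 0.70882 = 12,120.8 kg.
After the second burn: m = 12,120.8 × exp(−440/4155.2) = 12,120.8 × 0.89952 = 10,902.9 kg.
Total propellant = m₀ − m_final = 17100 − 10,902.9 = 6,197.1 kg.

total propellant consumed ≈ 6200 kg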